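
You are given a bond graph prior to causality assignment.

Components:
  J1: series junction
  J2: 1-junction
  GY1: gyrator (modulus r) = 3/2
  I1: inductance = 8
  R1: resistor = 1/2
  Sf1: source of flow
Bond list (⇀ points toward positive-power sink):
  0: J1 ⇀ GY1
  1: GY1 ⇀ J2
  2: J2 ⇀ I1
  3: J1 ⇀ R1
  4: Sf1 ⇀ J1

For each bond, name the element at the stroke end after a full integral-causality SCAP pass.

b0 stroke→J1
b1 stroke→J2
b2 stroke→I1
b3 stroke→J1
b4 stroke→Sf1

#4 stroke at Sf1  (Sf1 (Sf) sets flow on bond)
#0 stroke at J1  (J1 flow already set via bond 4)
#3 stroke at J1  (common-f at J1 fixed by 4)
#1 stroke at J2  (GY1: gyrator matches bond 0)
#2 stroke at I1  (J2: last free bond brings flow in)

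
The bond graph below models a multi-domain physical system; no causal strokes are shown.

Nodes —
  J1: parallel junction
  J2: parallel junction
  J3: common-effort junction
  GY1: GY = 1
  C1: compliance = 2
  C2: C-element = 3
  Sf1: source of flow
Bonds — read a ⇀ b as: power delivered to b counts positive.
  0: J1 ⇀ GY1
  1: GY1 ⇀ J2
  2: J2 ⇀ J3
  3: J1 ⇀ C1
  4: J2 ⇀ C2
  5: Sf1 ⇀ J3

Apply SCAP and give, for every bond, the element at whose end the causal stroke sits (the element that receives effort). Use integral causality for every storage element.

β0 stroke at GY1
β1 stroke at GY1
β2 stroke at J3
β3 stroke at J1
β4 stroke at J2
β5 stroke at Sf1

bond 5 stroke at Sf1  (Sf1: flow source, stroke at near end)
bond 2 stroke at J3  (J3 needs exactly one e-in)
bond 3 stroke at J1  (prefer integral on C1)
bond 0 stroke at GY1  (0-jn J1 has e-setter on 3)
bond 1 stroke at GY1  (GY1: gyrator matches bond 0)
bond 4 stroke at J2  (closing 0-jn rule on J2)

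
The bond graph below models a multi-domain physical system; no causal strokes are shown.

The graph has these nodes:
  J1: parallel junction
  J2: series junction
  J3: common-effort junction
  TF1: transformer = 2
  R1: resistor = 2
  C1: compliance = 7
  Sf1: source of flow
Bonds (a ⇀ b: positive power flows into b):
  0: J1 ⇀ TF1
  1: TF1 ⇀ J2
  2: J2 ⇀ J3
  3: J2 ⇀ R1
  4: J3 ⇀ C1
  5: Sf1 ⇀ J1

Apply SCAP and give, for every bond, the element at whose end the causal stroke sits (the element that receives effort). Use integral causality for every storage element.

β5 stroke→Sf1  (source Sf1 imposes f)
β0 stroke→J1  (J1 needs exactly one e-in)
β1 stroke→TF1  (TF1: transformer flips bond 0)
β2 stroke→J2  (J2 flow already set via bond 1)
β3 stroke→J2  (J2 flow already set via bond 1)
β4 stroke→J3  (J3 needs exactly one e-in)

bond 0 →J1
bond 1 →TF1
bond 2 →J2
bond 3 →J2
bond 4 →J3
bond 5 →Sf1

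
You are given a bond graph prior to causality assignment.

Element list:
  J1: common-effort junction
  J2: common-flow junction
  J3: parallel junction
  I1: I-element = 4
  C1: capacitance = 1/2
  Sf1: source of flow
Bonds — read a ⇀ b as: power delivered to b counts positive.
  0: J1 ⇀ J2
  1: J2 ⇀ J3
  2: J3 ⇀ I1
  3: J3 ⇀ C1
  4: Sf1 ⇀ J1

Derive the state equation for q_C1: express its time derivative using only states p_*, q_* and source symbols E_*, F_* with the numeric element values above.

dq_C1/dt = F_Sf1 - p_I1/4

#4 stroke→Sf1  (Sf1 fixes flow; stroke at Sf1)
#0 stroke→J1  (J1: last free bond brings effort in)
#1 stroke→J2  (J2 flow already set via bond 0)
#2 stroke→I1  (I1 integral (f out))
#3 stroke→J3  (only one effort-in slot at J3)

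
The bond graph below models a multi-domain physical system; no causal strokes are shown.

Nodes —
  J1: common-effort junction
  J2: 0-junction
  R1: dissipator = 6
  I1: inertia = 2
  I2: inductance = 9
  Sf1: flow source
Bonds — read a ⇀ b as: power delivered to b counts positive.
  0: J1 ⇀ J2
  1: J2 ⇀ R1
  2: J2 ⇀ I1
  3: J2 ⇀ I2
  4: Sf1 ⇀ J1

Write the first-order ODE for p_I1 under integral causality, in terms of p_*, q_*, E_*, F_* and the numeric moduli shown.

dp_I1/dt = 6*F_Sf1 - 3*p_I1 - 2*p_I2/3

bond 4 stroke→Sf1  (Sf1: flow source, stroke at near end)
bond 0 stroke→J1  (J1 needs exactly one e-in)
bond 2 stroke→I1  (I1 integral (f out))
bond 3 stroke→I2  (I2: I, integral causality)
bond 1 stroke→J2  (J2 needs exactly one e-in)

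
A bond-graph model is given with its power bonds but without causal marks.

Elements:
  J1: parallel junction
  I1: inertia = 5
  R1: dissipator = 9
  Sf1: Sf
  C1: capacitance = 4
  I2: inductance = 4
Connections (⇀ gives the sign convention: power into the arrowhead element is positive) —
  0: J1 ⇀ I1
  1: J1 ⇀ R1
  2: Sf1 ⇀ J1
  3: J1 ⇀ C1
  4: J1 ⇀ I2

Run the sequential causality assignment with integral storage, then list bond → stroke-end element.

#0 |I1
#1 |R1
#2 |Sf1
#3 |J1
#4 |I2

β2 →Sf1  (Sf1: flow source, stroke at near end)
β0 →I1  (I1: I, integral causality)
β3 →J1  (C1 outputs effort q/C1)
β1 →R1  (0-jn J1 has e-setter on 3)
β4 →I2  (J1 effort already set via bond 3)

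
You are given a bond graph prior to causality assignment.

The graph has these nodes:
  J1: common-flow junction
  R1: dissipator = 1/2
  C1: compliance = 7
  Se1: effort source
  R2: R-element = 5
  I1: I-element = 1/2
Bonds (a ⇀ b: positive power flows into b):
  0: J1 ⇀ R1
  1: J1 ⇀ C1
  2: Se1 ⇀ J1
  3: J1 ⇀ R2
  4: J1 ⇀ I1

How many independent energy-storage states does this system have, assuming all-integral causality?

#2 |J1  (source Se1 imposes e)
#1 |J1  (C1 outputs effort q/C1)
#4 |I1  (I1: I, integral causality)
#0 |J1  (J1: bond 4 brought flow, rest push out)
#3 |J1  (J1: bond 4 brought flow, rest push out)

2  (C1, I1 all integral)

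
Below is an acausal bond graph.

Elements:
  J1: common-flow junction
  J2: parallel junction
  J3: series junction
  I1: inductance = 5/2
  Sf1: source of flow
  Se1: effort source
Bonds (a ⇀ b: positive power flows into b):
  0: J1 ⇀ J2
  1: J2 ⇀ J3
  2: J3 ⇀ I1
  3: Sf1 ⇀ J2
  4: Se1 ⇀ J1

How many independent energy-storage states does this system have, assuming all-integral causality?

#3 →Sf1  (Sf1 fixes flow; stroke at Sf1)
#4 →J1  (source Se1 imposes e)
#0 →J2  (only one flow-in slot at J1)
#1 →J3  (0-jn J2 has e-setter on 0)
#2 →I1  (J3: last free bond brings flow in)

1  (I1 all integral)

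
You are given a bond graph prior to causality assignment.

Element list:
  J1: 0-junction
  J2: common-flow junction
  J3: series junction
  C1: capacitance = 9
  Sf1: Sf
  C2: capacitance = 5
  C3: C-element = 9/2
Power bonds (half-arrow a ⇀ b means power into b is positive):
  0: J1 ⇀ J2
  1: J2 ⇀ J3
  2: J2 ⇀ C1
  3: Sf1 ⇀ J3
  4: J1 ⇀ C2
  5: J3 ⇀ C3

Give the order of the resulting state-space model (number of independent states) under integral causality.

β3 |Sf1  (Sf1: flow source, stroke at near end)
β1 |J3  (J3 flow already set via bond 3)
β5 |J3  (J3 flow already set via bond 3)
β0 |J2  (J2: bond 1 brought flow, rest push out)
β2 |J2  (J2: bond 1 brought flow, rest push out)
β4 |J1  (closing 0-jn rule on J1)

3  (C1, C2, C3 all integral)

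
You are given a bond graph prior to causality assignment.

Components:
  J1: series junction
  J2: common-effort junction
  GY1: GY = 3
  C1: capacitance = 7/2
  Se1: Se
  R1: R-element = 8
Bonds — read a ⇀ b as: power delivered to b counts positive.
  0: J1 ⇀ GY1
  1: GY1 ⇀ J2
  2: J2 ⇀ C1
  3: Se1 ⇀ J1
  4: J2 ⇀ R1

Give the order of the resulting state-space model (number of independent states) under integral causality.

b3 stroke at J1  (Se1 (Se) sets effort on bond)
b0 stroke at GY1  (J1: last free bond brings flow in)
b1 stroke at GY1  (through GY1, causality inverts; strokes same side of GY1)
b2 stroke at J2  (prefer integral on C1)
b4 stroke at R1  (0-jn J2 has e-setter on 2)

1  (C1 all integral)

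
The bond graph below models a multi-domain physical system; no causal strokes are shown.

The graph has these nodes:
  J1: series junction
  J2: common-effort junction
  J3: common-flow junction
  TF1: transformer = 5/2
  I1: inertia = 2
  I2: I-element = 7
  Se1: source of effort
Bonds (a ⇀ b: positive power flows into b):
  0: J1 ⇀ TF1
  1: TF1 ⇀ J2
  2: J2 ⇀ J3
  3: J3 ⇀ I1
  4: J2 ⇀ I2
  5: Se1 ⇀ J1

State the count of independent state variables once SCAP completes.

2  (I1, I2 all integral)

#5 →J1  (Se1 (Se) sets effort on bond)
#0 →TF1  (J1: last free bond brings flow in)
#1 →J2  (TF TF1: opposite of bond 0)
#2 →J3  (common-e at J2 fixed by 1)
#4 →I2  (0-jn J2 has e-setter on 1)
#3 →I1  (closing 1-jn rule on J3)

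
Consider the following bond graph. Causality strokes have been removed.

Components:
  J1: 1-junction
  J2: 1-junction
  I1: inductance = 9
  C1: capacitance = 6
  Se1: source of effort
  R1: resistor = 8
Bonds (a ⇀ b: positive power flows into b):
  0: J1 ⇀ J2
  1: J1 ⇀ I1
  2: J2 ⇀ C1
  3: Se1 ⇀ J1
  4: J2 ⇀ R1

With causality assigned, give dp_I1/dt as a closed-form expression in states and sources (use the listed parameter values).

dp_I1/dt = E_Se1 - 8*p_I1/9 - q_C1/6

bond 3 stroke→J1  (Se1: effort source, stroke at far end)
bond 1 stroke→I1  (I1 outputs flow p/I1)
bond 0 stroke→J1  (J1 flow already set via bond 1)
bond 2 stroke→J2  (common-f at J2 fixed by 0)
bond 4 stroke→J2  (J2 flow already set via bond 0)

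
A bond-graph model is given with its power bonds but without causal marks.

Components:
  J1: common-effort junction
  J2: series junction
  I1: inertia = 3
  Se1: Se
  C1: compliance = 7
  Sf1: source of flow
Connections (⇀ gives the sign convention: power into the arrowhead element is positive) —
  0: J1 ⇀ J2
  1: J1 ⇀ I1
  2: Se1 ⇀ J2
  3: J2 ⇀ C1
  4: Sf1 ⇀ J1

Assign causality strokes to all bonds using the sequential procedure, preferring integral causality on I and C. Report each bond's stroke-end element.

bond 2 |J2  (Se1: effort source, stroke at far end)
bond 4 |Sf1  (Sf1 fixes flow; stroke at Sf1)
bond 1 |I1  (I1 outputs flow p/I1)
bond 0 |J1  (only one effort-in slot at J1)
bond 3 |J2  (J2: bond 0 brought flow, rest push out)

b0 stroke→J1
b1 stroke→I1
b2 stroke→J2
b3 stroke→J2
b4 stroke→Sf1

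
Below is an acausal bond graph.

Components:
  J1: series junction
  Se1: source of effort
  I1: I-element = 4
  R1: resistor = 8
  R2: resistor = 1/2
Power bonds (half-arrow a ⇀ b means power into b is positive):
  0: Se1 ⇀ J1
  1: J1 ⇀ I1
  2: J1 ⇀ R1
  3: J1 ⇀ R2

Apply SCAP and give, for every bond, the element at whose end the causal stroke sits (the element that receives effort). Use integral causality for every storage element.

bond 0 |J1
bond 1 |I1
bond 2 |J1
bond 3 |J1

#0 stroke at J1  (Se1: effort source, stroke at far end)
#1 stroke at I1  (prefer integral on I1)
#2 stroke at J1  (common-f at J1 fixed by 1)
#3 stroke at J1  (J1 flow already set via bond 1)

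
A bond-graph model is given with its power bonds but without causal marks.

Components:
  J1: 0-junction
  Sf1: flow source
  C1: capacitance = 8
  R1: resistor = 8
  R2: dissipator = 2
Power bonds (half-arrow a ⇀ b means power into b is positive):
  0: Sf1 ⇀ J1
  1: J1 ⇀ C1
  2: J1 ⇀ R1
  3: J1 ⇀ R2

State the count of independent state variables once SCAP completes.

bond 0 →Sf1  (Sf1: flow source, stroke at near end)
bond 1 →J1  (prefer integral on C1)
bond 2 →R1  (0-jn J1 has e-setter on 1)
bond 3 →R2  (0-jn J1 has e-setter on 1)

1  (C1 all integral)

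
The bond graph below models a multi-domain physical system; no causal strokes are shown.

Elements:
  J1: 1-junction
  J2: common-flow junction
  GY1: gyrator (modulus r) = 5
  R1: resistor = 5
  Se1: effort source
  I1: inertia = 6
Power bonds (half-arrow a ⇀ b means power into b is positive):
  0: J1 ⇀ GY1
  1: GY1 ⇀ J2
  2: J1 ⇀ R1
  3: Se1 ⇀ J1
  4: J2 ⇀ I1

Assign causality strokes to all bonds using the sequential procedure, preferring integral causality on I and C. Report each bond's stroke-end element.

bond 3 |J1  (Se1: effort source, stroke at far end)
bond 4 |I1  (I1 outputs flow p/I1)
bond 1 |J2  (1-jn J2 has f-setter on 4)
bond 0 |J1  (GY GY1: same side as bond 1)
bond 2 |R1  (only one flow-in slot at J1)

#0 stroke→J1
#1 stroke→J2
#2 stroke→R1
#3 stroke→J1
#4 stroke→I1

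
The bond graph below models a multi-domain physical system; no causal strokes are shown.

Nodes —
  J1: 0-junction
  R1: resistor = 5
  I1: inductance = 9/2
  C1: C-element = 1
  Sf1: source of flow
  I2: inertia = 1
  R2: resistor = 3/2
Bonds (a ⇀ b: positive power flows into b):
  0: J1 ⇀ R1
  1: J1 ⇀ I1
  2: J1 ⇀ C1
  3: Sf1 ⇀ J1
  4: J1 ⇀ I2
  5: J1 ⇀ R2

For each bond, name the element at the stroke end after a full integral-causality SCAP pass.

#0 stroke at R1
#1 stroke at I1
#2 stroke at J1
#3 stroke at Sf1
#4 stroke at I2
#5 stroke at R2

bond 3 stroke at Sf1  (source Sf1 imposes f)
bond 1 stroke at I1  (I1: I, integral causality)
bond 2 stroke at J1  (C1: C, integral causality)
bond 0 stroke at R1  (0-jn J1 has e-setter on 2)
bond 4 stroke at I2  (0-jn J1 has e-setter on 2)
bond 5 stroke at R2  (common-e at J1 fixed by 2)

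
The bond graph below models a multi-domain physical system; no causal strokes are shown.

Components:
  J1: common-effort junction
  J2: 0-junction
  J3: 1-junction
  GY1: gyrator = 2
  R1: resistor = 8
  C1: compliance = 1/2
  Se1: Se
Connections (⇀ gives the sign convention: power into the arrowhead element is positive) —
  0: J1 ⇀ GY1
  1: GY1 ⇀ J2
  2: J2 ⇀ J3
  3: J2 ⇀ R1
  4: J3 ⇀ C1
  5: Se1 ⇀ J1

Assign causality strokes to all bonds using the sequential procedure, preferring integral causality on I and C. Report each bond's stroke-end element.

β5 stroke at J1  (Se1: effort source, stroke at far end)
β0 stroke at GY1  (J1 effort already set via bond 5)
β1 stroke at GY1  (through GY1, causality inverts; strokes same side of GY1)
β4 stroke at J3  (C1 outputs effort q/C1)
β2 stroke at J2  (closing 1-jn rule on J3)
β3 stroke at R1  (J2 effort already set via bond 2)

bond 0 stroke→GY1
bond 1 stroke→GY1
bond 2 stroke→J2
bond 3 stroke→R1
bond 4 stroke→J3
bond 5 stroke→J1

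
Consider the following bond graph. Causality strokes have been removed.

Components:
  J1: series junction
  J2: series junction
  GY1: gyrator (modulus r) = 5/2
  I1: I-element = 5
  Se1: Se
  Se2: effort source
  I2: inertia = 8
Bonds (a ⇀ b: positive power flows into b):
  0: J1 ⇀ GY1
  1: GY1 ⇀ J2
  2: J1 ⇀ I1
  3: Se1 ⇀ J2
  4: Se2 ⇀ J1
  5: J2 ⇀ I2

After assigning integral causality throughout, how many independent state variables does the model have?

2  (I1, I2 all integral)

#3 stroke at J2  (Se1 (Se) sets effort on bond)
#4 stroke at J1  (Se2: effort source, stroke at far end)
#2 stroke at I1  (I1: I, integral causality)
#0 stroke at J1  (1-jn J1 has f-setter on 2)
#1 stroke at J2  (through GY1, causality inverts; strokes same side of GY1)
#5 stroke at I2  (only one flow-in slot at J2)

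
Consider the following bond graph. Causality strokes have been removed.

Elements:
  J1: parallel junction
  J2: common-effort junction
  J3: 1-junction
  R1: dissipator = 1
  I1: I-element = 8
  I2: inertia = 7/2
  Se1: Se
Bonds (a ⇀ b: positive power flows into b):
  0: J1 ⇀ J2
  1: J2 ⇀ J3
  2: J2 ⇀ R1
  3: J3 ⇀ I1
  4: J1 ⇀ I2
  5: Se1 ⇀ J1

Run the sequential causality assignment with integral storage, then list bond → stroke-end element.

bond 0 stroke at J2
bond 1 stroke at J3
bond 2 stroke at R1
bond 3 stroke at I1
bond 4 stroke at I2
bond 5 stroke at J1

b5 stroke at J1  (Se1: effort source, stroke at far end)
b0 stroke at J2  (J1 effort already set via bond 5)
b4 stroke at I2  (0-jn J1 has e-setter on 5)
b1 stroke at J3  (0-jn J2 has e-setter on 0)
b2 stroke at R1  (common-e at J2 fixed by 0)
b3 stroke at I1  (J3: last free bond brings flow in)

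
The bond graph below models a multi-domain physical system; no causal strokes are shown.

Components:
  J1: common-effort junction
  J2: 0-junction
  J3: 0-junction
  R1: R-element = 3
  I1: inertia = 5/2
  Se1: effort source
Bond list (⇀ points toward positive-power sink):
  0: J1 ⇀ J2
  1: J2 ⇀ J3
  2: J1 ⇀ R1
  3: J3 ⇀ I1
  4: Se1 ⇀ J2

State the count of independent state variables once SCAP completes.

b4 stroke at J2  (Se1 fixes effort; stroke away)
b0 stroke at J1  (0-jn J2 has e-setter on 4)
b1 stroke at J3  (0-jn J2 has e-setter on 4)
b3 stroke at I1  (J3 effort already set via bond 1)
b2 stroke at R1  (0-jn J1 has e-setter on 0)

1  (I1 all integral)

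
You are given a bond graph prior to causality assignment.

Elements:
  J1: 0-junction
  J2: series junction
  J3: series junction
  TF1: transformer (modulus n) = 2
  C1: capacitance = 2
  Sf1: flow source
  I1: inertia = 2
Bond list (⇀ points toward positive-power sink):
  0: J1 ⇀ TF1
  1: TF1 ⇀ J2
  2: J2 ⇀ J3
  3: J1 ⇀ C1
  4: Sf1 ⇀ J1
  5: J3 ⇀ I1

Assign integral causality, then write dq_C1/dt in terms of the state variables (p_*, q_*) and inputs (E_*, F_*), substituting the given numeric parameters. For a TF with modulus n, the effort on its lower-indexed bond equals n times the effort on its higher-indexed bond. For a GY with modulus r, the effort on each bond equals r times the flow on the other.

dq_C1/dt = F_Sf1 - p_I1/4

#4 |Sf1  (source Sf1 imposes f)
#3 |J1  (C1 outputs effort q/C1)
#0 |TF1  (J1 effort already set via bond 3)
#1 |J2  (TF1 one-in-one-out from 0)
#2 |J3  (J2: last free bond brings flow in)
#5 |I1  (only one flow-in slot at J3)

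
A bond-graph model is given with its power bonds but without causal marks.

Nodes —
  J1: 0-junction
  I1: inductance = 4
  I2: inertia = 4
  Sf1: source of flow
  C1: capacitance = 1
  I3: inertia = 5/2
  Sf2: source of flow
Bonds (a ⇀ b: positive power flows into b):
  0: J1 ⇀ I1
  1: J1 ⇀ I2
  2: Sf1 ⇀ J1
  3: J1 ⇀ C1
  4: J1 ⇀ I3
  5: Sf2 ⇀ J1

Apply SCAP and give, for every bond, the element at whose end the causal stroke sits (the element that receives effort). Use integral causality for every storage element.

bond 2 |Sf1  (Sf1 fixes flow; stroke at Sf1)
bond 5 |Sf2  (Sf2 (Sf) sets flow on bond)
bond 0 |I1  (I1: I, integral causality)
bond 1 |I2  (I2: I, integral causality)
bond 3 |J1  (prefer integral on C1)
bond 4 |I3  (J1 effort already set via bond 3)

#0 |I1
#1 |I2
#2 |Sf1
#3 |J1
#4 |I3
#5 |Sf2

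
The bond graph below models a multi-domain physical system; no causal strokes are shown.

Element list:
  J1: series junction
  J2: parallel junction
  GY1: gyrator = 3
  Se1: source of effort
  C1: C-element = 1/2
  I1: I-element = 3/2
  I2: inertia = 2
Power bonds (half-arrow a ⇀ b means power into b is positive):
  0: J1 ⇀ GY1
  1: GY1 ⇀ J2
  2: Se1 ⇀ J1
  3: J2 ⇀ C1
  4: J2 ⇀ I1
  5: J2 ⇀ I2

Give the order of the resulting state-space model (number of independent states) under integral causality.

3  (C1, I1, I2 all integral)

#2 stroke at J1  (Se1 fixes effort; stroke away)
#0 stroke at GY1  (J1 needs exactly one f-in)
#1 stroke at GY1  (GY1 both-in/both-out from 0)
#3 stroke at J2  (C1 integral (e out))
#4 stroke at I1  (0-jn J2 has e-setter on 3)
#5 stroke at I2  (0-jn J2 has e-setter on 3)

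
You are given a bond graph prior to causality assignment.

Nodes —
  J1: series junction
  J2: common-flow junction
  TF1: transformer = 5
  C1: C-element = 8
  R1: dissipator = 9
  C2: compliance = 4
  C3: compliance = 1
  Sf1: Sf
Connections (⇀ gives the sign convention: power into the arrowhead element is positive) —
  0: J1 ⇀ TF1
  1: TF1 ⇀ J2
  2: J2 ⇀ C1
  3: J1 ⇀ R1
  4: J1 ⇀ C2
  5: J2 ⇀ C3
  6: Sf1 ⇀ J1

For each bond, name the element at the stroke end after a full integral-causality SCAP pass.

#0 stroke at J1
#1 stroke at TF1
#2 stroke at J2
#3 stroke at J1
#4 stroke at J1
#5 stroke at J2
#6 stroke at Sf1

β6 stroke at Sf1  (Sf1 (Sf) sets flow on bond)
β0 stroke at J1  (J1: bond 6 brought flow, rest push out)
β3 stroke at J1  (J1 flow already set via bond 6)
β4 stroke at J1  (common-f at J1 fixed by 6)
β1 stroke at TF1  (through TF1, causality passes straight; one stroke at TF1)
β2 stroke at J2  (J2 flow already set via bond 1)
β5 stroke at J2  (J2: bond 1 brought flow, rest push out)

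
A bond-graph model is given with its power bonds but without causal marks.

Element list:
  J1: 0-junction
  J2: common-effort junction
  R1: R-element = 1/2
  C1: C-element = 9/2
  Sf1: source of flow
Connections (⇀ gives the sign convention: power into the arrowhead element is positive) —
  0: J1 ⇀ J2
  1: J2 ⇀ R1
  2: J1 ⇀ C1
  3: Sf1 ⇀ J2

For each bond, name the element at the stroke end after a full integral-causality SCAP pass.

bond 3 |Sf1  (source Sf1 imposes f)
bond 2 |J1  (C1 integral (e out))
bond 0 |J2  (J1: bond 2 brought effort, rest push out)
bond 1 |R1  (common-e at J2 fixed by 0)

bond 0 stroke at J2
bond 1 stroke at R1
bond 2 stroke at J1
bond 3 stroke at Sf1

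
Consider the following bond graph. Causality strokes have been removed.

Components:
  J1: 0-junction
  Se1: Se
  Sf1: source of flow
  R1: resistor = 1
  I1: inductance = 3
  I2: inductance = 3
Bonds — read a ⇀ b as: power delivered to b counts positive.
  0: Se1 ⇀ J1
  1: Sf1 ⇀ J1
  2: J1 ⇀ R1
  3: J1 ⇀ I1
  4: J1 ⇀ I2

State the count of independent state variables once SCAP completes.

bond 0 |J1  (Se1: effort source, stroke at far end)
bond 1 |Sf1  (source Sf1 imposes f)
bond 2 |R1  (J1: bond 0 brought effort, rest push out)
bond 3 |I1  (J1 effort already set via bond 0)
bond 4 |I2  (J1 effort already set via bond 0)

2  (I1, I2 all integral)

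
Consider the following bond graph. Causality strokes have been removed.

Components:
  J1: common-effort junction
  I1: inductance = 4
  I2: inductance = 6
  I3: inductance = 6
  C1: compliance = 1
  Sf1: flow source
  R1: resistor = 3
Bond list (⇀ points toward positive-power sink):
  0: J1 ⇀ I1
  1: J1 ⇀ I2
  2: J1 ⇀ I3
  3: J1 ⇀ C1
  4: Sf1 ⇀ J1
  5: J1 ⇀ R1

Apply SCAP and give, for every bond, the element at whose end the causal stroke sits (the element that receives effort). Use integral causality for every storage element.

bond 4 |Sf1  (source Sf1 imposes f)
bond 0 |I1  (I1: I, integral causality)
bond 1 |I2  (prefer integral on I2)
bond 2 |I3  (I3: I, integral causality)
bond 3 |J1  (C1: C, integral causality)
bond 5 |R1  (0-jn J1 has e-setter on 3)

b0 →I1
b1 →I2
b2 →I3
b3 →J1
b4 →Sf1
b5 →R1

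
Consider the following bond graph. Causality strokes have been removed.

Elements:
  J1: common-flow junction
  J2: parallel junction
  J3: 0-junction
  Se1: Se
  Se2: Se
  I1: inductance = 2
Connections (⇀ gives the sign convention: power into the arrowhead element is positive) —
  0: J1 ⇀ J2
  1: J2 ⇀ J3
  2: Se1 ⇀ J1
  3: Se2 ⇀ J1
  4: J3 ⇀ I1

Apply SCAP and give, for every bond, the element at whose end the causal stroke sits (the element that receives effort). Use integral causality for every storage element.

b2 stroke→J1  (Se1: effort source, stroke at far end)
b3 stroke→J1  (source Se2 imposes e)
b0 stroke→J2  (J1: last free bond brings flow in)
b1 stroke→J3  (J2: bond 0 brought effort, rest push out)
b4 stroke→I1  (J3: bond 1 brought effort, rest push out)

#0 |J2
#1 |J3
#2 |J1
#3 |J1
#4 |I1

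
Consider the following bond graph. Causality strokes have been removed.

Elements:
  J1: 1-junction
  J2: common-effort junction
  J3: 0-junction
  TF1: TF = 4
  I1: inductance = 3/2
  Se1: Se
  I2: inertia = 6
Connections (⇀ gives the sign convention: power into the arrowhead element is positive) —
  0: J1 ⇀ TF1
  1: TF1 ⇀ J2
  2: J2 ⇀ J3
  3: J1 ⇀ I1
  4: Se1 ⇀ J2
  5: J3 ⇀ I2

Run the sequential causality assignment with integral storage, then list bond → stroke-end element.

β4 →J2  (source Se1 imposes e)
β1 →TF1  (0-jn J2 has e-setter on 4)
β2 →J3  (J2: bond 4 brought effort, rest push out)
β5 →I2  (common-e at J3 fixed by 2)
β0 →J1  (through TF1, causality passes straight; one stroke at TF1)
β3 →I1  (J1 needs exactly one f-in)

b0 stroke at J1
b1 stroke at TF1
b2 stroke at J3
b3 stroke at I1
b4 stroke at J2
b5 stroke at I2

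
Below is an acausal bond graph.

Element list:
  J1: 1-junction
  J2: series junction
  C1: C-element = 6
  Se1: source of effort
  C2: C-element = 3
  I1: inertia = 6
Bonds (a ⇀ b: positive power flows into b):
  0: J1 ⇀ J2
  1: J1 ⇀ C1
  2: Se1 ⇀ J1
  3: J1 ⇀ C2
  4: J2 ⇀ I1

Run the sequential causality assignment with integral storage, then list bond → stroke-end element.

β0 |J2
β1 |J1
β2 |J1
β3 |J1
β4 |I1

b2 |J1  (Se1: effort source, stroke at far end)
b1 |J1  (C1 integral (e out))
b3 |J1  (C2 outputs effort q/C2)
b0 |J2  (J1: last free bond brings flow in)
b4 |I1  (J2: last free bond brings flow in)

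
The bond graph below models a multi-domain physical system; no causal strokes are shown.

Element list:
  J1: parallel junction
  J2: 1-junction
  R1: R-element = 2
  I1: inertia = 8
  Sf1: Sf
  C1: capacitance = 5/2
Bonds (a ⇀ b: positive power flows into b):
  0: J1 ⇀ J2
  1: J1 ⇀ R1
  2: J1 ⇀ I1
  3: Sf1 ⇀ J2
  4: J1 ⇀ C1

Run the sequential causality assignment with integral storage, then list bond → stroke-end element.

bond 0 |J2
bond 1 |R1
bond 2 |I1
bond 3 |Sf1
bond 4 |J1

b3 stroke at Sf1  (Sf1 fixes flow; stroke at Sf1)
b0 stroke at J2  (1-jn J2 has f-setter on 3)
b2 stroke at I1  (prefer integral on I1)
b4 stroke at J1  (prefer integral on C1)
b1 stroke at R1  (J1 effort already set via bond 4)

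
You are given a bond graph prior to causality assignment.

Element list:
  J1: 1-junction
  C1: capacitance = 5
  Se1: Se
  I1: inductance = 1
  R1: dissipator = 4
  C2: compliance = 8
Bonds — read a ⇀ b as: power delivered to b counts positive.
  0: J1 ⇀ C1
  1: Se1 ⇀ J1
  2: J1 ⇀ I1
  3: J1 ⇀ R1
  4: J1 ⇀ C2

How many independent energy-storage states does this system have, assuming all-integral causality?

3  (C1, C2, I1 all integral)

b1 stroke→J1  (Se1 fixes effort; stroke away)
b0 stroke→J1  (C1 integral (e out))
b2 stroke→I1  (I1: I, integral causality)
b3 stroke→J1  (1-jn J1 has f-setter on 2)
b4 stroke→J1  (J1 flow already set via bond 2)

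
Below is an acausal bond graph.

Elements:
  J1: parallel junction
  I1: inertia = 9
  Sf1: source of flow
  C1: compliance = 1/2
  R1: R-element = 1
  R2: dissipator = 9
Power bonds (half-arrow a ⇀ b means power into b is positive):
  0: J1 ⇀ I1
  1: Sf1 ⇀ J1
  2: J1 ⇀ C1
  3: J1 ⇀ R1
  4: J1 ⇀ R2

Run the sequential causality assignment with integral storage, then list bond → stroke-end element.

#1 stroke at Sf1  (source Sf1 imposes f)
#0 stroke at I1  (prefer integral on I1)
#2 stroke at J1  (C1 integral (e out))
#3 stroke at R1  (J1 effort already set via bond 2)
#4 stroke at R2  (J1: bond 2 brought effort, rest push out)

b0 →I1
b1 →Sf1
b2 →J1
b3 →R1
b4 →R2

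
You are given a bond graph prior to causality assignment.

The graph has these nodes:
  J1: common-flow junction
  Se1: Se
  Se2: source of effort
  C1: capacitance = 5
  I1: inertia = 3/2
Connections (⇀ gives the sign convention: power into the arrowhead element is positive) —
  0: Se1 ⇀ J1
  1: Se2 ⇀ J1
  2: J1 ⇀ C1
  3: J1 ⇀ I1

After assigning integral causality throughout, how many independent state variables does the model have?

2  (C1, I1 all integral)

bond 0 |J1  (Se1 fixes effort; stroke away)
bond 1 |J1  (source Se2 imposes e)
bond 2 |J1  (C1 integral (e out))
bond 3 |I1  (J1: last free bond brings flow in)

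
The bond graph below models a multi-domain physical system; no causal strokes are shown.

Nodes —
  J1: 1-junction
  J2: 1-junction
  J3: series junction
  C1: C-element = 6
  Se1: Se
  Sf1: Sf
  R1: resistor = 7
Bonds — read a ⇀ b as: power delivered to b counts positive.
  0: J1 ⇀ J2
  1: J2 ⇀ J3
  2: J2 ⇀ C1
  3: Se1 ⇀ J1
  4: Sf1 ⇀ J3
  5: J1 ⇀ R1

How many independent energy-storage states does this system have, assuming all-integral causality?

1  (C1 all integral)

β3 →J1  (source Se1 imposes e)
β4 →Sf1  (source Sf1 imposes f)
β1 →J3  (1-jn J3 has f-setter on 4)
β0 →J2  (common-f at J2 fixed by 1)
β2 →J2  (J2: bond 1 brought flow, rest push out)
β5 →J1  (J1: bond 0 brought flow, rest push out)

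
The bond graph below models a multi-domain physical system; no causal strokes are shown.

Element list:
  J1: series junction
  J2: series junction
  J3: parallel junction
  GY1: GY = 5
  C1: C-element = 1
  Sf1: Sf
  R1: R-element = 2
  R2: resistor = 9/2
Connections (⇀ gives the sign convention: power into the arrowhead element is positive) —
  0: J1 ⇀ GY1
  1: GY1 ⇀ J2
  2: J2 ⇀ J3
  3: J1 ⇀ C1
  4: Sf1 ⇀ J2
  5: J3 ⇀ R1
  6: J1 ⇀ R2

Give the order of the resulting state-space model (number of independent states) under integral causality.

bond 4 stroke→Sf1  (source Sf1 imposes f)
bond 1 stroke→J2  (1-jn J2 has f-setter on 4)
bond 2 stroke→J2  (J2: bond 4 brought flow, rest push out)
bond 5 stroke→J3  (only one effort-in slot at J3)
bond 0 stroke→J1  (GY1: gyrator matches bond 1)
bond 3 stroke→J1  (C1: C, integral causality)
bond 6 stroke→R2  (J1: last free bond brings flow in)

1  (C1 all integral)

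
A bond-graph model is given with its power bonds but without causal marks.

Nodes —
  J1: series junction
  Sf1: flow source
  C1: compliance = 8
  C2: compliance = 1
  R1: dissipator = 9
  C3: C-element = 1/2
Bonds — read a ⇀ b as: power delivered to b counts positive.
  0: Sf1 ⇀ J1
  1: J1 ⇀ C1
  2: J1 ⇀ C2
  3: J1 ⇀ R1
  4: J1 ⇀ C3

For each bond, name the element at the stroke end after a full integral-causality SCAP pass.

b0 |Sf1
b1 |J1
b2 |J1
b3 |J1
b4 |J1

#0 stroke→Sf1  (source Sf1 imposes f)
#1 stroke→J1  (J1: bond 0 brought flow, rest push out)
#2 stroke→J1  (J1 flow already set via bond 0)
#3 stroke→J1  (J1: bond 0 brought flow, rest push out)
#4 stroke→J1  (J1: bond 0 brought flow, rest push out)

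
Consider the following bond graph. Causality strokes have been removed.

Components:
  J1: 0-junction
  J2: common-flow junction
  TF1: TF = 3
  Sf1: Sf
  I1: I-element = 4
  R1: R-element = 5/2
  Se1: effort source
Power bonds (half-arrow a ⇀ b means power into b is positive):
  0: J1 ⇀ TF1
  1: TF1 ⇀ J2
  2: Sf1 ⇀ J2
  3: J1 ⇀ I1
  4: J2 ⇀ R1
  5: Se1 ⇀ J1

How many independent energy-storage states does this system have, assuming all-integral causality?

1  (I1 all integral)

#2 →Sf1  (Sf1 (Sf) sets flow on bond)
#5 →J1  (Se1 (Se) sets effort on bond)
#0 →TF1  (common-e at J1 fixed by 5)
#3 →I1  (J1: bond 5 brought effort, rest push out)
#1 →J2  (J2 flow already set via bond 2)
#4 →J2  (J2 flow already set via bond 2)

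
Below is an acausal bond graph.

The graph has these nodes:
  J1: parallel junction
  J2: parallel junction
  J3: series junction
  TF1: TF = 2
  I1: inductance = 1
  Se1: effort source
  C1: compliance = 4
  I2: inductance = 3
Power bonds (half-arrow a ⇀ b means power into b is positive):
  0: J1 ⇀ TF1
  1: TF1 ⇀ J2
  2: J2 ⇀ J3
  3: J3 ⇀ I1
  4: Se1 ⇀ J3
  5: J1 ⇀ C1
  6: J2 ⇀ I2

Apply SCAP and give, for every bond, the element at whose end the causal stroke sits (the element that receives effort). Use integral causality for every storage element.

β0 →TF1
β1 →J2
β2 →J3
β3 →I1
β4 →J3
β5 →J1
β6 →I2

#4 stroke→J3  (Se1: effort source, stroke at far end)
#3 stroke→I1  (I1: I, integral causality)
#2 stroke→J3  (1-jn J3 has f-setter on 3)
#5 stroke→J1  (C1: C, integral causality)
#0 stroke→TF1  (J1 effort already set via bond 5)
#1 stroke→J2  (through TF1, causality passes straight; one stroke at TF1)
#6 stroke→I2  (J2: bond 1 brought effort, rest push out)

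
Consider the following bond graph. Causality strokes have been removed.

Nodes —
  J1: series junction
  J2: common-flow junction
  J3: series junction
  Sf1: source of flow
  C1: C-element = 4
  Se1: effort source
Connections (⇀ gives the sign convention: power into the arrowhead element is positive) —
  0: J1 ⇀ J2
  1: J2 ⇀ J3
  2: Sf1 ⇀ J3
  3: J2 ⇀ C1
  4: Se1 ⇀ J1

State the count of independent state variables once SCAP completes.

bond 2 →Sf1  (source Sf1 imposes f)
bond 4 →J1  (Se1 (Se) sets effort on bond)
bond 0 →J2  (J1 needs exactly one f-in)
bond 1 →J3  (1-jn J3 has f-setter on 2)
bond 3 →J2  (common-f at J2 fixed by 1)

1  (C1 all integral)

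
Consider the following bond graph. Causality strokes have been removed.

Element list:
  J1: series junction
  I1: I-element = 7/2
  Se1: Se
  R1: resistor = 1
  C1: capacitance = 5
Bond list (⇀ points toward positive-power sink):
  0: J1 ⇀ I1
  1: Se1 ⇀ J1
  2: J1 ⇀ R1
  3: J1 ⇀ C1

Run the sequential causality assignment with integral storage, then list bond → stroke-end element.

β0 stroke at I1
β1 stroke at J1
β2 stroke at J1
β3 stroke at J1

β1 stroke→J1  (Se1 fixes effort; stroke away)
β0 stroke→I1  (I1: I, integral causality)
β2 stroke→J1  (common-f at J1 fixed by 0)
β3 stroke→J1  (common-f at J1 fixed by 0)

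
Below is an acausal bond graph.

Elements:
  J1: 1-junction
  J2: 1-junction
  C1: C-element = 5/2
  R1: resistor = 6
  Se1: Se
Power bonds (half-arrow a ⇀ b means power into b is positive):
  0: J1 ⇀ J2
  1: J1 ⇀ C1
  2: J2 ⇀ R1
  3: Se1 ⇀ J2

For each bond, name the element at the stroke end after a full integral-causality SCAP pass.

bond 0 stroke→J2
bond 1 stroke→J1
bond 2 stroke→R1
bond 3 stroke→J2

b3 stroke at J2  (Se1: effort source, stroke at far end)
b1 stroke at J1  (C1 integral (e out))
b0 stroke at J2  (only one flow-in slot at J1)
b2 stroke at R1  (only one flow-in slot at J2)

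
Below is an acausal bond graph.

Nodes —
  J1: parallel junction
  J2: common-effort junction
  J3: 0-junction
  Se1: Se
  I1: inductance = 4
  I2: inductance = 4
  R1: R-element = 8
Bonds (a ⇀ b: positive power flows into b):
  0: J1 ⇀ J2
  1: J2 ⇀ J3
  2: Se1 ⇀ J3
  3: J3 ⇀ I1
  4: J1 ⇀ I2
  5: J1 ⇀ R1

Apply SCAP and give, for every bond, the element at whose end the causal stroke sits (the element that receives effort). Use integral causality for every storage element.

β0 |J1
β1 |J2
β2 |J3
β3 |I1
β4 |I2
β5 |R1

bond 2 stroke→J3  (Se1 fixes effort; stroke away)
bond 1 stroke→J2  (common-e at J3 fixed by 2)
bond 3 stroke→I1  (J3: bond 2 brought effort, rest push out)
bond 0 stroke→J1  (J2 effort already set via bond 1)
bond 4 stroke→I2  (J1: bond 0 brought effort, rest push out)
bond 5 stroke→R1  (0-jn J1 has e-setter on 0)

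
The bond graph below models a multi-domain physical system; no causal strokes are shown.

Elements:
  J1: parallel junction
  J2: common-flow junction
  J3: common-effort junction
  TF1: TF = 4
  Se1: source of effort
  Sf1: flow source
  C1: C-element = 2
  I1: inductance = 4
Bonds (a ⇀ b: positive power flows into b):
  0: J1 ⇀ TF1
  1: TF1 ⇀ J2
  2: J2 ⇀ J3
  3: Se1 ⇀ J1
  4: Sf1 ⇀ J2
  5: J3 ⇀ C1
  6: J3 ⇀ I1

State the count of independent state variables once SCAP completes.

2  (C1, I1 all integral)

#3 stroke at J1  (Se1: effort source, stroke at far end)
#4 stroke at Sf1  (Sf1: flow source, stroke at near end)
#0 stroke at TF1  (common-e at J1 fixed by 3)
#1 stroke at J2  (J2 flow already set via bond 4)
#2 stroke at J2  (J2 flow already set via bond 4)
#5 stroke at J3  (C1 outputs effort q/C1)
#6 stroke at I1  (0-jn J3 has e-setter on 5)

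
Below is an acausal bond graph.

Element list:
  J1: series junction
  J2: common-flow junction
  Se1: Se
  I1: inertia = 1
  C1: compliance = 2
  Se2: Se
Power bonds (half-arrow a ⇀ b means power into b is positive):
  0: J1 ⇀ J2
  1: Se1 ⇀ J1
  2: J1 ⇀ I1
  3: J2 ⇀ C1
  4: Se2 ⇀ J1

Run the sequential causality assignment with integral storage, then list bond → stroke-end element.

b0 |J1
b1 |J1
b2 |I1
b3 |J2
b4 |J1

bond 1 |J1  (Se1 fixes effort; stroke away)
bond 4 |J1  (Se2: effort source, stroke at far end)
bond 2 |I1  (I1: I, integral causality)
bond 0 |J1  (common-f at J1 fixed by 2)
bond 3 |J2  (common-f at J2 fixed by 0)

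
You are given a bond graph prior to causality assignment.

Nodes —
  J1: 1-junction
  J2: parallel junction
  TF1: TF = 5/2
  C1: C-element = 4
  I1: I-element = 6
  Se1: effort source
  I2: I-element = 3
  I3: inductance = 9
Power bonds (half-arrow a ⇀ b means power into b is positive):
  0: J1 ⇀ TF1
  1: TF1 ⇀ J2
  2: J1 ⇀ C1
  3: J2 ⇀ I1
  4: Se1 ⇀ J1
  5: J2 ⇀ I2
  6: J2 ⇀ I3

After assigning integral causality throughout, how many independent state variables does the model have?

4  (C1, I1, I2, I3 all integral)

#4 →J1  (Se1 fixes effort; stroke away)
#2 →J1  (prefer integral on C1)
#0 →TF1  (J1 needs exactly one f-in)
#1 →J2  (TF TF1: opposite of bond 0)
#3 →I1  (J2: bond 1 brought effort, rest push out)
#5 →I2  (0-jn J2 has e-setter on 1)
#6 →I3  (common-e at J2 fixed by 1)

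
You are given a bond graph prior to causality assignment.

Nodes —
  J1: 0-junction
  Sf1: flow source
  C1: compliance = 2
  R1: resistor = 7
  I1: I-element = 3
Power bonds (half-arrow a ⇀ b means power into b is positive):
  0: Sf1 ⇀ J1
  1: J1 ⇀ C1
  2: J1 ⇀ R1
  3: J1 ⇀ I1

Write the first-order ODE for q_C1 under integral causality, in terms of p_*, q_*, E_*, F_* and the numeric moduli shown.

dq_C1/dt = F_Sf1 - p_I1/3 - q_C1/14

β0 stroke at Sf1  (Sf1 fixes flow; stroke at Sf1)
β1 stroke at J1  (C1 integral (e out))
β2 stroke at R1  (0-jn J1 has e-setter on 1)
β3 stroke at I1  (J1 effort already set via bond 1)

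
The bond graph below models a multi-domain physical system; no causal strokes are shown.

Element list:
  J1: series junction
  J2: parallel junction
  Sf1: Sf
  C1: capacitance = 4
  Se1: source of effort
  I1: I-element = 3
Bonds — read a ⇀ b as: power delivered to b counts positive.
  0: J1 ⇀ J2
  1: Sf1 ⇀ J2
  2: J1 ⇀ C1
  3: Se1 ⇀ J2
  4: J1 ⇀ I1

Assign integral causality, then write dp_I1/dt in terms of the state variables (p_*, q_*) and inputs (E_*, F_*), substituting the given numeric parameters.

dp_I1/dt = -E_Se1 - q_C1/4

β1 stroke→Sf1  (Sf1 (Sf) sets flow on bond)
β3 stroke→J2  (Se1 (Se) sets effort on bond)
β0 stroke→J1  (0-jn J2 has e-setter on 3)
β2 stroke→J1  (C1: C, integral causality)
β4 stroke→I1  (only one flow-in slot at J1)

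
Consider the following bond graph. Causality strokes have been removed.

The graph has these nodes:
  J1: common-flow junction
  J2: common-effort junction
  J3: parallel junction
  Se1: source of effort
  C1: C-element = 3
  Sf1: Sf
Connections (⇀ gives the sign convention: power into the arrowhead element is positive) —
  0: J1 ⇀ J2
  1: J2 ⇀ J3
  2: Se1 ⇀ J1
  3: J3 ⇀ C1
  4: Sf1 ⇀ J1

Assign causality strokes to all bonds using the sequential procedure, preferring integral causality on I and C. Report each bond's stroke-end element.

b2 →J1  (Se1 (Se) sets effort on bond)
b4 →Sf1  (Sf1 (Sf) sets flow on bond)
b0 →J1  (1-jn J1 has f-setter on 4)
b1 →J2  (J2 needs exactly one e-in)
b3 →J3  (J3 needs exactly one e-in)

β0 stroke at J1
β1 stroke at J2
β2 stroke at J1
β3 stroke at J3
β4 stroke at Sf1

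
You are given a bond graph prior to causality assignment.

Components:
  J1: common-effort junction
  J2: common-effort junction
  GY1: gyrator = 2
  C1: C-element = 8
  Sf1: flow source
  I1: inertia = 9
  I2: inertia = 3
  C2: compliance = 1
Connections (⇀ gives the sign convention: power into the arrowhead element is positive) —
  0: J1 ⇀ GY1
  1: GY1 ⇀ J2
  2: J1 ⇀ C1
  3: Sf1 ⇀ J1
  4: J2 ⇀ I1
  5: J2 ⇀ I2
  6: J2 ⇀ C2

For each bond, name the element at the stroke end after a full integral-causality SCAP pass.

b0 →GY1
b1 →GY1
b2 →J1
b3 →Sf1
b4 →I1
b5 →I2
b6 →J2

b3 stroke at Sf1  (source Sf1 imposes f)
b2 stroke at J1  (C1: C, integral causality)
b0 stroke at GY1  (J1: bond 2 brought effort, rest push out)
b1 stroke at GY1  (GY1: gyrator matches bond 0)
b4 stroke at I1  (prefer integral on I1)
b5 stroke at I2  (prefer integral on I2)
b6 stroke at J2  (J2: last free bond brings effort in)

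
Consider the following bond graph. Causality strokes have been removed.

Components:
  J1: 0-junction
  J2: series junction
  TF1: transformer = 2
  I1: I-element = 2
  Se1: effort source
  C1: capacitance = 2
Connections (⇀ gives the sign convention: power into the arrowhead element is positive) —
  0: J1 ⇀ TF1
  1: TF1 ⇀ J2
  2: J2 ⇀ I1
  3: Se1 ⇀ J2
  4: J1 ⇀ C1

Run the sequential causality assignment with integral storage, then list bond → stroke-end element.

b0 stroke→TF1
b1 stroke→J2
b2 stroke→I1
b3 stroke→J2
b4 stroke→J1

b3 →J2  (Se1 fixes effort; stroke away)
b2 →I1  (prefer integral on I1)
b1 →J2  (common-f at J2 fixed by 2)
b0 →TF1  (through TF1, causality passes straight; one stroke at TF1)
b4 →J1  (J1 needs exactly one e-in)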